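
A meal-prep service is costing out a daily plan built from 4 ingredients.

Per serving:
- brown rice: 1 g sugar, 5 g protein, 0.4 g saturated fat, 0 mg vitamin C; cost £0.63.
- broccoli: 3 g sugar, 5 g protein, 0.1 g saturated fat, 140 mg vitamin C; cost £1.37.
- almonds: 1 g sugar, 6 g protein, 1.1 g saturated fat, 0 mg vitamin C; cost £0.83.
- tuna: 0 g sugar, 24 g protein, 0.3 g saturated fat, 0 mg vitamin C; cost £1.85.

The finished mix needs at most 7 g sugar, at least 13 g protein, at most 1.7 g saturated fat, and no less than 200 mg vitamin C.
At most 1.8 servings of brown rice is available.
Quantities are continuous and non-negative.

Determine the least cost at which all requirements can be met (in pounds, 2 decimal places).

Let x1 = servings of brown rice, x2 = servings of broccoli, x3 = servings of almonds, x4 = servings of tuna.
Minimize 0.63x1 + 1.37x2 + 0.83x3 + 1.85x4 subject to:
  1x1 + 3x2 + 1x3 ≤ 7   (sugar)
  5x1 + 5x2 + 6x3 + 24x4 ≥ 13   (protein)
  0.4x1 + 0.1x2 + 1.1x3 + 0.3x4 ≤ 1.7   (saturated fat)
  140x2 ≥ 200   (vitamin C)
  x1 ≤ 1.8
  x1, x2, x3, x4 ≥ 0.
At the optimum only broccoli, tuna are positive (brown rice, almonds = 0). Binding constraints: protein and vitamin C.
That vertex is x2 = 1.429, x4 = 0.244.
Hence cost = 1.37·1.429 + 1.85·0.244 = £2.4091.

£2.41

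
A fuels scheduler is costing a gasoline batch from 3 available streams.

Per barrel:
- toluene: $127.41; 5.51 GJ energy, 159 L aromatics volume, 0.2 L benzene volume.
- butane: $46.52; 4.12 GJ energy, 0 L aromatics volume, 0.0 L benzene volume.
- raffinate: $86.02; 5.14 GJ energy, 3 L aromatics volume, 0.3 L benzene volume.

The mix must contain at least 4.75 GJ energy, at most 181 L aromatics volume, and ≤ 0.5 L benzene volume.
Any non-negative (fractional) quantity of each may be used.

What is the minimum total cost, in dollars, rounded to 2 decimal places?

$53.63

Treat it as an LP. Let x1 = barrels of toluene, x2 = barrels of butane, x3 = barrels of raffinate.
Minimize 127.41x1 + 46.52x2 + 86.02x3 with:
  5.51x1 + 4.12x2 + 5.14x3 ≥ 4.75   (energy)
  159x1 + 3x3 ≤ 181   (aromatics volume)
  0.2x1 + 0.3x3 ≤ 0.5   (benzene volume)
  x1, x2, x3 ≥ 0.
The minimum-cost mix takes nothing from toluene, raffinate — only butane. Binding constraint: energy.
That vertex is x2 = 1.1529.
Total cost: 46.52·1.1529 = 53.6329.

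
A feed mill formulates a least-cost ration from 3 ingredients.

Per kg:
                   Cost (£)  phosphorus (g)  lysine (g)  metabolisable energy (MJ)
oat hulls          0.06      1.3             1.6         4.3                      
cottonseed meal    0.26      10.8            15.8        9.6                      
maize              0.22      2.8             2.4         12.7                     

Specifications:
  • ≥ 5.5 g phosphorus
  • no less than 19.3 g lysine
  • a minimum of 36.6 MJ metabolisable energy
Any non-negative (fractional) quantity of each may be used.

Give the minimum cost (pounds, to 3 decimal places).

Set it up as a linear program. Let x1 = kg of oat hulls, x2 = kg of cottonseed meal, x3 = kg of maize.
Minimize 0.06x1 + 0.26x2 + 0.22x3 subject to:
  1.3x1 + 10.8x2 + 2.8x3 ≥ 5.5   (phosphorus)
  1.6x1 + 15.8x2 + 2.4x3 ≥ 19.3   (lysine)
  4.3x1 + 9.6x2 + 12.7x3 ≥ 36.6   (metabolisable energy)
  x1, x2, x3 ≥ 0.
The minimum-cost mix takes nothing from maize — only oat hulls, cottonseed meal. The lysine and metabolisable energy requirements are met with equality.
Solving gives x1 = 7.474, x2 = 0.4646.
Hence cost = 0.06·7.474 + 0.26·0.4646 = £0.56924.

£0.569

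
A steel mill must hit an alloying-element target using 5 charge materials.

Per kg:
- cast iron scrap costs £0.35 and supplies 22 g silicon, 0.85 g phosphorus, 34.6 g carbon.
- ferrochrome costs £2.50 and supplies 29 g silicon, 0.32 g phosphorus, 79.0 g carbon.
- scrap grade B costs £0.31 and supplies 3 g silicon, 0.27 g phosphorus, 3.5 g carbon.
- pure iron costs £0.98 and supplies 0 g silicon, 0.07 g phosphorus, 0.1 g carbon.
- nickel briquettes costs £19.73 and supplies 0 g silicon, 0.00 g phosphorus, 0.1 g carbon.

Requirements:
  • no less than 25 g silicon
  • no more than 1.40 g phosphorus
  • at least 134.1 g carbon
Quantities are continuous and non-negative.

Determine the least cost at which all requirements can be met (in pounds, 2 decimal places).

£3.34

Let x1 = kg of cast iron scrap, x2 = kg of ferrochrome, x3 = kg of scrap grade B, x4 = kg of pure iron, x5 = kg of nickel briquettes.
Minimise 0.35x1 + 2.5x2 + 0.31x3 + 0.98x4 + 19.73x5 subject to:
  22x1 + 29x2 + 3x3 ≥ 25   (silicon)
  0.85x1 + 0.32x2 + 0.27x3 + 0.07x4 ≤ 1.4   (phosphorus)
  34.6x1 + 79x2 + 3.5x3 + 0.1x4 + 0.1x5 ≥ 134.1   (carbon)
  x1, x2, x3, x4, x5 ≥ 0.
At the optimum only cast iron scrap, ferrochrome are positive (scrap grade B, pure iron, nickel briquettes = 0). Binding constraints: phosphorus and carbon.
Solving gives x1 = 1.207, x2 = 1.169.
Hence cost = 0.35·1.207 + 2.5·1.169 = £3.34495.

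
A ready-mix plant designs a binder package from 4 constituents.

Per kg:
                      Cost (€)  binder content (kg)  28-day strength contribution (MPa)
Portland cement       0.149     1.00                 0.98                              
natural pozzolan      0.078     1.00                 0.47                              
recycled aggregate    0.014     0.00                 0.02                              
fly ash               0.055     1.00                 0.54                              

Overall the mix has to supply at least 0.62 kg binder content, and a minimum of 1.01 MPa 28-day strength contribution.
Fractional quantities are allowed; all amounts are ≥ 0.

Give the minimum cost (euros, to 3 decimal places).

€0.103

Let x1 = kg of Portland cement, x2 = kg of natural pozzolan, x3 = kg of recycled aggregate, x4 = kg of fly ash.
min 0.149x1 + 0.078x2 + 0.014x3 + 0.055x4 s.t.:
  1x1 + 1x2 + 1x4 ≥ 0.62   (binder content)
  0.98x1 + 0.47x2 + 0.02x3 + 0.54x4 ≥ 1.01   (28-day strength contribution)
  x1, x2, x3, x4 ≥ 0.
The minimum-cost mix takes nothing from Portland cement, natural pozzolan, recycled aggregate — only fly ash. The 28-day strength contribution requirement is met with equality.
Optimal quantities: fly ash = 1.87 kg.
Objective = 0.055·1.87 = 0.10285.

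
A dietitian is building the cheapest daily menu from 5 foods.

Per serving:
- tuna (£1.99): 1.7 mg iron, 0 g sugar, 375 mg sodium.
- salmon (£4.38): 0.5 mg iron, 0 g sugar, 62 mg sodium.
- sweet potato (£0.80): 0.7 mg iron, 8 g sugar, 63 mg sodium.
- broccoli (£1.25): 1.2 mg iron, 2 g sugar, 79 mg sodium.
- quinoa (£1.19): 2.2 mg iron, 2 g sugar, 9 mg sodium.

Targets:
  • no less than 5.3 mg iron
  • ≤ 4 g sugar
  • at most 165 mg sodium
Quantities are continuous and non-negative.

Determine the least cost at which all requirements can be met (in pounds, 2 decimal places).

Set it up as a linear program. Let x1 = servings of tuna, x2 = servings of salmon, x3 = servings of sweet potato, x4 = servings of broccoli, x5 = servings of quinoa.
Minimise 1.99x1 + 4.38x2 + 0.8x3 + 1.25x4 + 1.19x5 s.t.:
  1.7x1 + 0.5x2 + 0.7x3 + 1.2x4 + 2.2x5 ≥ 5.3   (iron)
  8x3 + 2x4 + 2x5 ≤ 4   (sugar)
  375x1 + 62x2 + 63x3 + 79x4 + 9x5 ≤ 165   (sodium)
  x1, x2, x3, x4, x5 ≥ 0.
The cheapest feasible vertex uses only tuna, salmon, quinoa; sweet potato, broccoli are not used. Binding constraints: iron, sugar, sodium.
Optimal quantities: tuna = 0.2156 servings, salmon = 1.067 servings, quinoa = 2 servings.
Cost = 1.99·0.2156 + 4.38·1.067 + 1.19·2 = 7.4825.

£7.48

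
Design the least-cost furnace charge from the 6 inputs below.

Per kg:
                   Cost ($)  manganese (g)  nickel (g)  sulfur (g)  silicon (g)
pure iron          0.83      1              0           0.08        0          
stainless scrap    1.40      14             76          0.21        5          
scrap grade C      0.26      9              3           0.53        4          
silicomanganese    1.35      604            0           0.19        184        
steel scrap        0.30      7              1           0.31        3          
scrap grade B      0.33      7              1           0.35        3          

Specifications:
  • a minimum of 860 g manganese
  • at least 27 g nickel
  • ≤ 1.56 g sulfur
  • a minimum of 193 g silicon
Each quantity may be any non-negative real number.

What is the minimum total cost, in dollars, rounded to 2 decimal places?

$2.41

Treat it as an LP. Let x1 = kg of pure iron, x2 = kg of stainless scrap, x3 = kg of scrap grade C, x4 = kg of silicomanganese, x5 = kg of steel scrap, x6 = kg of scrap grade B.
min 0.83x1 + 1.4x2 + 0.26x3 + 1.35x4 + 0.3x5 + 0.33x6 s.t.:
  1x1 + 14x2 + 9x3 + 604x4 + 7x5 + 7x6 ≥ 860   (manganese)
  76x2 + 3x3 + 1x5 + 1x6 ≥ 27   (nickel)
  0.08x1 + 0.21x2 + 0.53x3 + 0.19x4 + 0.31x5 + 0.35x6 ≤ 1.56   (sulfur)
  5x2 + 4x3 + 184x4 + 3x5 + 3x6 ≥ 193   (silicon)
  x1, x2, x3, x4, x5, x6 ≥ 0.
The optimal basis is {stainless scrap, silicomanganese}; pure iron, scrap grade C, steel scrap, scrap grade B drop out. There the manganese and nickel constraints are tight.
So stainless scrap = 0.3553 kg, silicomanganese = 1.416 kg.
Total cost: 1.4·0.3553 + 1.35·1.416 = 2.4090.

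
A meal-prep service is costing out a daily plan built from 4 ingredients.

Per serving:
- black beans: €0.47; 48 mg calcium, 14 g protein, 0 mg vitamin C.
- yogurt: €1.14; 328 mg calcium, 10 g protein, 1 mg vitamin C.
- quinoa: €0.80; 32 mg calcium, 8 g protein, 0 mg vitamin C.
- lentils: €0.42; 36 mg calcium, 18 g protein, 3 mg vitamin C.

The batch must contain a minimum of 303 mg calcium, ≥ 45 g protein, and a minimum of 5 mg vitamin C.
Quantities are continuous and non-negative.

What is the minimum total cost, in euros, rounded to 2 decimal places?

Treat it as an LP. Let x1 = servings of black beans, x2 = servings of yogurt, x3 = servings of quinoa, x4 = servings of lentils.
Minimize 0.47x1 + 1.14x2 + 0.8x3 + 0.42x4 with:
  48x1 + 328x2 + 32x3 + 36x4 ≥ 303   (calcium)
  14x1 + 10x2 + 8x3 + 18x4 ≥ 45   (protein)
  1x2 + 3x4 ≥ 5   (vitamin C)
  x1, x2, x3, x4 ≥ 0.
The optimal basis is {yogurt, lentils}; black beans, quinoa drop out. Binding constraints: calcium and protein.
That vertex is x2 = 0.6916, x4 = 2.116.
Total cost: 1.14·0.6916 + 0.42·2.116 = 1.6771.

€1.68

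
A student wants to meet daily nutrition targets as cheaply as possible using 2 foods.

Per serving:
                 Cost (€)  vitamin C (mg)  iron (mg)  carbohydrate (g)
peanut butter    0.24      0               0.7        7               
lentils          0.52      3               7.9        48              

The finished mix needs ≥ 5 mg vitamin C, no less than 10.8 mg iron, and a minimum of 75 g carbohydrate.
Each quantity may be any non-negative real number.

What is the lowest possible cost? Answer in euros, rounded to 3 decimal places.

€0.867

This is a linear program. Let x1 = servings of peanut butter, x2 = servings of lentils.
min 0.24x1 + 0.52x2 with:
  3x2 ≥ 5   (vitamin C)
  0.7x1 + 7.9x2 ≥ 10.8   (iron)
  7x1 + 48x2 ≥ 75   (carbohydrate)
  x1, x2 ≥ 0.
The minimum-cost mix takes nothing from peanut butter — only lentils. Binding constraint: vitamin C.
Optimal quantities: lentils = 1.667 servings.
Hence cost = 0.52·1.667 = €0.86684.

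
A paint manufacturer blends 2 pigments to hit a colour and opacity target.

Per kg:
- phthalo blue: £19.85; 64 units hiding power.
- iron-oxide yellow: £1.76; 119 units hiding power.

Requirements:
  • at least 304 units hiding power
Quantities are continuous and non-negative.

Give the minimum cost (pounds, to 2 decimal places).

£4.50

This is a linear program. Let x1 = kg of phthalo blue, x2 = kg of iron-oxide yellow.
min 19.85x1 + 1.76x2 subject to:
  64x1 + 119x2 ≥ 304   (hiding power)
  x1, x2 ≥ 0.
The minimum-cost mix takes nothing from phthalo blue — only iron-oxide yellow. There the hiding power constraint is tight.
Optimal quantities: iron-oxide yellow = 2.555 kg.
Objective = 1.76·2.555 = 4.4968.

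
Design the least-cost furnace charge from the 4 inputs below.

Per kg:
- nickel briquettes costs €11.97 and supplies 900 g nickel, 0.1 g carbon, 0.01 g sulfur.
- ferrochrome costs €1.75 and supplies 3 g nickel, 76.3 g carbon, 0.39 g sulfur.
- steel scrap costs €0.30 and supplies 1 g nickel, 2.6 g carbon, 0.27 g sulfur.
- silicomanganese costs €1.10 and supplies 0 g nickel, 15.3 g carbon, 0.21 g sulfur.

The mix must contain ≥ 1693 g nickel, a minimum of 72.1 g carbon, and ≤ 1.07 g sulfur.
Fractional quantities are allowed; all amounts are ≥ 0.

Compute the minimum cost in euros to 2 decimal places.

€24.13

Let x1 = kg of nickel briquettes, x2 = kg of ferrochrome, x3 = kg of steel scrap, x4 = kg of silicomanganese.
min 11.97x1 + 1.75x2 + 0.3x3 + 1.1x4 s.t.:
  900x1 + 3x2 + 1x3 ≥ 1693   (nickel)
  0.1x1 + 76.3x2 + 2.6x3 + 15.3x4 ≥ 72.1   (carbon)
  0.01x1 + 0.39x2 + 0.27x3 + 0.21x4 ≤ 1.07   (sulfur)
  x1, x2, x3, x4 ≥ 0.
The minimum-cost mix takes nothing from steel scrap, silicomanganese — only nickel briquettes, ferrochrome. Binding constraints: nickel and carbon.
That vertex is x1 = 1.878, x2 = 0.9425.
Hence cost = 11.97·1.878 + 1.75·0.9425 = €24.1290.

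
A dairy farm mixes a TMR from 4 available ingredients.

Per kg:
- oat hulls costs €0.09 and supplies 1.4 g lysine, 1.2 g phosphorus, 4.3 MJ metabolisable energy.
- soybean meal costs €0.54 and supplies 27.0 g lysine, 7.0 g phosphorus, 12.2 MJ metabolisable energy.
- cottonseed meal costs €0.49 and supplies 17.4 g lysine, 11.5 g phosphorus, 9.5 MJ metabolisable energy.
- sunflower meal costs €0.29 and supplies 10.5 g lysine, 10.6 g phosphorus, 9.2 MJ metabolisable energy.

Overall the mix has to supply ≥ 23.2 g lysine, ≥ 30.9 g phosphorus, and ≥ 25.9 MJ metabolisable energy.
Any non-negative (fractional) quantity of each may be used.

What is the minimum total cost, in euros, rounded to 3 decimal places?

Treat it as an LP. Let x1 = kg of oat hulls, x2 = kg of soybean meal, x3 = kg of cottonseed meal, x4 = kg of sunflower meal.
Minimise 0.09x1 + 0.54x2 + 0.49x3 + 0.29x4 s.t.:
  1.4x1 + 27x2 + 17.4x3 + 10.5x4 ≥ 23.2   (lysine)
  1.2x1 + 7x2 + 11.5x3 + 10.6x4 ≥ 30.9   (phosphorus)
  4.3x1 + 12.2x2 + 9.5x3 + 9.2x4 ≥ 25.9   (metabolisable energy)
  x1, x2, x3, x4 ≥ 0.
The minimum-cost mix takes nothing from oat hulls, soybean meal, cottonseed meal — only sunflower meal. Binding constraint: phosphorus.
So sunflower meal = 2.915 kg.
Cost = 0.29·2.915 = 0.84535.

€0.845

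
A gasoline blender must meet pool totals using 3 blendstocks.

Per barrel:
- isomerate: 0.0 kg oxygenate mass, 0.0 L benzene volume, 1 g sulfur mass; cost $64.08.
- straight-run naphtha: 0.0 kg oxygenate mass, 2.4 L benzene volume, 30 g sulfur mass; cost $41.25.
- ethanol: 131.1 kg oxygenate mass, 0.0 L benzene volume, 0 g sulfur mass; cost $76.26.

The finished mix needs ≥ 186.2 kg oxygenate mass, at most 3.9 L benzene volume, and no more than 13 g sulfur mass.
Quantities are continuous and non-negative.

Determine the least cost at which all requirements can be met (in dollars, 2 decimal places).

Set it up as a linear program. Let x1 = barrels of isomerate, x2 = barrels of straight-run naphtha, x3 = barrels of ethanol.
min 64.08x1 + 41.25x2 + 76.26x3 subject to:
  131.1x3 ≥ 186.2   (oxygenate mass)
  2.4x2 ≤ 3.9   (benzene volume)
  1x1 + 30x2 ≤ 13   (sulfur mass)
  x1, x2, x3 ≥ 0.
The optimal basis is {ethanol}; isomerate, straight-run naphtha drop out. The oxygenate mass requirement is met with equality.
Solving gives x3 = 1.4203.
Objective = 76.26·1.4203 = 108.3121.

$108.31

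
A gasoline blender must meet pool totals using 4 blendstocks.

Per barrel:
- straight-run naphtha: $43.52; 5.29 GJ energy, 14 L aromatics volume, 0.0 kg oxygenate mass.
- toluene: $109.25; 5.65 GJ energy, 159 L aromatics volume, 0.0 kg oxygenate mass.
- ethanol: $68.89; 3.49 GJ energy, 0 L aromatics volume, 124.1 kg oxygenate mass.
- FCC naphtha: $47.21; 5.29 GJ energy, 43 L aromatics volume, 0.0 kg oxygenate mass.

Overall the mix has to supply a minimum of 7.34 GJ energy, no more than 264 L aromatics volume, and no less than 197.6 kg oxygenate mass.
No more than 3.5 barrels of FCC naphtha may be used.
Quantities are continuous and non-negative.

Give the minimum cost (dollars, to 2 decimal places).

Let x1 = barrels of straight-run naphtha, x2 = barrels of toluene, x3 = barrels of ethanol, x4 = barrels of FCC naphtha.
min 43.52x1 + 109.25x2 + 68.89x3 + 47.21x4 s.t.:
  5.29x1 + 5.65x2 + 3.49x3 + 5.29x4 ≥ 7.34   (energy)
  14x1 + 159x2 + 43x4 ≤ 264   (aromatics volume)
  124.1x3 ≥ 197.6   (oxygenate mass)
  x4 ≤ 3.5
  x1, x2, x3, x4 ≥ 0.
At the optimum only straight-run naphtha, ethanol are positive (toluene, FCC naphtha = 0). There the energy and oxygenate mass constraints are tight.
Optimal quantities: straight-run naphtha = 0.33705 barrels, ethanol = 1.5923 barrels.
Hence cost = 43.52·0.33705 + 68.89·1.5923 = $124.3620.

$124.36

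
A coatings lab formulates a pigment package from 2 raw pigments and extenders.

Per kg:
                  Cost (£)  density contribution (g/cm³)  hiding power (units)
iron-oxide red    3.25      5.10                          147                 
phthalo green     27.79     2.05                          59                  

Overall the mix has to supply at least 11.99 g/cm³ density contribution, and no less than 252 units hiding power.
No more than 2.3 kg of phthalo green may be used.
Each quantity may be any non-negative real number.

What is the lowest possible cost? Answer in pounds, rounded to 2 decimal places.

Let x1 = kg of iron-oxide red, x2 = kg of phthalo green.
Minimise 3.25x1 + 27.79x2 s.t.:
  5.1x1 + 2.05x2 ≥ 11.99   (density contribution)
  147x1 + 59x2 ≥ 252   (hiding power)
  x2 ≤ 2.3
  x1, x2 ≥ 0.
The minimum-cost mix takes nothing from phthalo green — only iron-oxide red. The density contribution requirement is met with equality.
So iron-oxide red = 2.351 kg.
Hence cost = 3.25·2.351 = £7.6408.

£7.64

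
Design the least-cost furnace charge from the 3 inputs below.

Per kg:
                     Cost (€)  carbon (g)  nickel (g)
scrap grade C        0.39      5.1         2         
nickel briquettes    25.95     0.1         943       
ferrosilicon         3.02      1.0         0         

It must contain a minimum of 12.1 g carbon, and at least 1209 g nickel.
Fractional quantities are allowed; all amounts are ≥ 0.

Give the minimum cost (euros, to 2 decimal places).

Treat it as an LP. Let x1 = kg of scrap grade C, x2 = kg of nickel briquettes, x3 = kg of ferrosilicon.
min 0.39x1 + 25.95x2 + 3.02x3 with:
  5.1x1 + 0.1x2 + 1x3 ≥ 12.1   (carbon)
  2x1 + 943x2 ≥ 1209   (nickel)
  x1, x2, x3 ≥ 0.
The optimal basis is {scrap grade C, nickel briquettes}; ferrosilicon drops out. There the carbon and nickel constraints are tight.
Solving gives x1 = 2.3475, x2 = 1.2771.
Hence cost = 0.39·2.3475 + 25.95·1.2771 = €34.0563.

€34.06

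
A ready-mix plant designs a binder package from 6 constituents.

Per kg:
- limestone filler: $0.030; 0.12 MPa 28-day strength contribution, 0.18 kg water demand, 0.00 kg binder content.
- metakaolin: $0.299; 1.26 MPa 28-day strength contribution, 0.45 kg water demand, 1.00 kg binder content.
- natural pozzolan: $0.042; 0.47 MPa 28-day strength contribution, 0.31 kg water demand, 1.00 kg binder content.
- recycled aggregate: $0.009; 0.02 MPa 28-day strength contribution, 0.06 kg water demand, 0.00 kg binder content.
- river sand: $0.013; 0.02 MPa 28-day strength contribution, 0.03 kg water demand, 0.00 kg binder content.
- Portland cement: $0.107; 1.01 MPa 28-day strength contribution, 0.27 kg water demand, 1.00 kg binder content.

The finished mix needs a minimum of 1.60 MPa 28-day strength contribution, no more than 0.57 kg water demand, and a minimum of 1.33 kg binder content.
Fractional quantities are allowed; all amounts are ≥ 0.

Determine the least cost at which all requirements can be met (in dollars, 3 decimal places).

$0.163

Let x1 = kg of limestone filler, x2 = kg of metakaolin, x3 = kg of natural pozzolan, x4 = kg of recycled aggregate, x5 = kg of river sand, x6 = kg of Portland cement.
Minimise 0.03x1 + 0.299x2 + 0.042x3 + 0.009x4 + 0.013x5 + 0.107x6 s.t.:
  0.12x1 + 1.26x2 + 0.47x3 + 0.02x4 + 0.02x5 + 1.01x6 ≥ 1.6   (28-day strength contribution)
  0.18x1 + 0.45x2 + 0.31x3 + 0.06x4 + 0.03x5 + 0.27x6 ≤ 0.57   (water demand)
  1x2 + 1x3 + 1x6 ≥ 1.33   (binder content)
  x1, x2, x3, x4, x5, x6 ≥ 0.
The minimum-cost mix takes nothing from limestone filler, metakaolin, recycled aggregate, river sand — only natural pozzolan, Portland cement. There the 28-day strength contribution and water demand constraints are tight.
So natural pozzolan = 0.7718 kg, Portland cement = 1.225 kg.
Objective = 0.042·0.7718 + 0.107·1.225 = 0.16349.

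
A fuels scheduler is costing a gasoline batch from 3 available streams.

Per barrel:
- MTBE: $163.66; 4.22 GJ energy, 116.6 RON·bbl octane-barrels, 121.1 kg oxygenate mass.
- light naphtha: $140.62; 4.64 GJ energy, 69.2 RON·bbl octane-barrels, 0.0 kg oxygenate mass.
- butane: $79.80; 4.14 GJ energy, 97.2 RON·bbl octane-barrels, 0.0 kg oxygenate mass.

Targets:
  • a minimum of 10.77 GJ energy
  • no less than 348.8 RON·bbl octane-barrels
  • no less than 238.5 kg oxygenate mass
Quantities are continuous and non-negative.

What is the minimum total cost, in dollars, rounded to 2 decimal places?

Let x1 = barrels of MTBE, x2 = barrels of light naphtha, x3 = barrels of butane.
Minimize 163.66x1 + 140.62x2 + 79.8x3 with:
  4.22x1 + 4.64x2 + 4.14x3 ≥ 10.77   (energy)
  116.6x1 + 69.2x2 + 97.2x3 ≥ 348.8   (octane-barrels)
  121.1x1 ≥ 238.5   (oxygenate mass)
  x1, x2, x3 ≥ 0.
The optimal basis is {MTBE, butane}; light naphtha drops out. There the octane-barrels and oxygenate mass constraints are tight.
That vertex is x1 = 1.9694, x3 = 1.226.
Total cost: 163.66·1.9694 + 79.8·1.226 = 420.1468.

$420.15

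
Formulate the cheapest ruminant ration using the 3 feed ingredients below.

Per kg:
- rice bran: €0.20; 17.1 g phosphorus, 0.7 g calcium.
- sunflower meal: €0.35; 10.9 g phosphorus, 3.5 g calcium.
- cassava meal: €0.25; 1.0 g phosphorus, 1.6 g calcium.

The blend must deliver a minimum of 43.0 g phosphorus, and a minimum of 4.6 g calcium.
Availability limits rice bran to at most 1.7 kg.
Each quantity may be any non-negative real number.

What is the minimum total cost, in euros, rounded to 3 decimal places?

Set it up as a linear program. Let x1 = kg of rice bran, x2 = kg of sunflower meal, x3 = kg of cassava meal.
min 0.2x1 + 0.35x2 + 0.25x3 with:
  17.1x1 + 10.9x2 + 1x3 ≥ 43   (phosphorus)
  0.7x1 + 3.5x2 + 1.6x3 ≥ 4.6   (calcium)
  x1 ≤ 1.7
  x1, x2, x3 ≥ 0.
The minimum-cost mix takes nothing from cassava meal — only rice bran, sunflower meal. There the phosphorus and the rice bran cap constraints are tight.
So rice bran = 1.7 kg, sunflower meal = 1.278 kg.
Hence cost = 0.2·1.7 + 0.35·1.278 = €0.78730.

€0.787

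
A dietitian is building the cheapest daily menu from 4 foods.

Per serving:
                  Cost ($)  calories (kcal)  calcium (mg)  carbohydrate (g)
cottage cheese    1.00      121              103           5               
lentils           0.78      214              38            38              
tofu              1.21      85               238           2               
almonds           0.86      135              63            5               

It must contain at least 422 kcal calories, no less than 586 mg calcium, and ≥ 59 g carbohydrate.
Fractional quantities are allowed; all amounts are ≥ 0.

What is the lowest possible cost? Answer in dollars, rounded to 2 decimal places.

Let x1 = servings of cottage cheese, x2 = servings of lentils, x3 = servings of tofu, x4 = servings of almonds.
Minimise 1x1 + 0.78x2 + 1.21x3 + 0.86x4 s.t.:
  121x1 + 214x2 + 85x3 + 135x4 ≥ 422   (calories)
  103x1 + 38x2 + 238x3 + 63x4 ≥ 586   (calcium)
  5x1 + 38x2 + 2x3 + 5x4 ≥ 59   (carbohydrate)
  x1, x2, x3, x4 ≥ 0.
At the optimum only lentils, tofu are positive (cottage cheese, almonds = 0). There the calcium and carbohydrate constraints are tight.
Optimal quantities: lentils = 1.435 servings, tofu = 2.233 servings.
Objective = 0.78·1.435 + 1.21·2.233 = 3.8212.

$3.82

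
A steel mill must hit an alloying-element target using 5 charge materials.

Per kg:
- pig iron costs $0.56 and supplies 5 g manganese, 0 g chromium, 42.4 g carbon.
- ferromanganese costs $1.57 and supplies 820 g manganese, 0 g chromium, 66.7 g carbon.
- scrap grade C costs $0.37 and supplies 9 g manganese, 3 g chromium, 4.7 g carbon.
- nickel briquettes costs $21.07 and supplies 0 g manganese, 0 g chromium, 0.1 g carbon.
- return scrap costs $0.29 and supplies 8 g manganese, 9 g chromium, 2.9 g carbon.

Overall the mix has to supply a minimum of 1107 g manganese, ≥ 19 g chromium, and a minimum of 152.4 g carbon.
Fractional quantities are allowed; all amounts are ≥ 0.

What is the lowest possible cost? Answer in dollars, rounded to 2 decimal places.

$3.45

Treat it as an LP. Let x1 = kg of pig iron, x2 = kg of ferromanganese, x3 = kg of scrap grade C, x4 = kg of nickel briquettes, x5 = kg of return scrap.
Minimize 0.56x1 + 1.57x2 + 0.37x3 + 21.07x4 + 0.29x5 with:
  5x1 + 820x2 + 9x3 + 8x5 ≥ 1107   (manganese)
  3x3 + 9x5 ≥ 19   (chromium)
  42.4x1 + 66.7x2 + 4.7x3 + 0.1x4 + 2.9x5 ≥ 152.4   (carbon)
  x1, x2, x3, x4, x5 ≥ 0.
At the optimum only pig iron, ferromanganese, return scrap are positive (scrap grade C, nickel briquettes = 0). There the manganese, chromium, carbon constraints are tight.
Optimal quantities: pig iron = 1.372 kg, ferromanganese = 1.321 kg, return scrap = 2.111 kg.
Total cost: 0.56·1.372 + 1.57·1.321 + 0.29·2.111 = 3.4545.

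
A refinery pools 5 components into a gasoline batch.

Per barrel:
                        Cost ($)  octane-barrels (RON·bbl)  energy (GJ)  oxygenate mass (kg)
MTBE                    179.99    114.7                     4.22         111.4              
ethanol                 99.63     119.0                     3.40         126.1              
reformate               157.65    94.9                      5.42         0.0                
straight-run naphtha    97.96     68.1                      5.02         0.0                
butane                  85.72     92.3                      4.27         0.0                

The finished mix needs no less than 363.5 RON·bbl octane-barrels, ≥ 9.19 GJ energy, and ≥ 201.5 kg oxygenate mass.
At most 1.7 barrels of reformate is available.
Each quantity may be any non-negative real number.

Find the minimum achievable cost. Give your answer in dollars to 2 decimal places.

$304.33

Let x1 = barrels of MTBE, x2 = barrels of ethanol, x3 = barrels of reformate, x4 = barrels of straight-run naphtha, x5 = barrels of butane.
min 179.99x1 + 99.63x2 + 157.65x3 + 97.96x4 + 85.72x5 s.t.:
  114.7x1 + 119x2 + 94.9x3 + 68.1x4 + 92.3x5 ≥ 363.5   (octane-barrels)
  4.22x1 + 3.4x2 + 5.42x3 + 5.02x4 + 4.27x5 ≥ 9.19   (energy)
  111.4x1 + 126.1x2 ≥ 201.5   (oxygenate mass)
  x3 ≤ 1.7
  x1, x2, x3, x4, x5 ≥ 0.
At the optimum only ethanol is positive (MTBE, reformate, straight-run naphtha, butane = 0). The octane-barrels requirement is met with equality.
Optimal quantities: ethanol = 3.0546 barrels.
Total cost: 99.63·3.0546 = 304.3298.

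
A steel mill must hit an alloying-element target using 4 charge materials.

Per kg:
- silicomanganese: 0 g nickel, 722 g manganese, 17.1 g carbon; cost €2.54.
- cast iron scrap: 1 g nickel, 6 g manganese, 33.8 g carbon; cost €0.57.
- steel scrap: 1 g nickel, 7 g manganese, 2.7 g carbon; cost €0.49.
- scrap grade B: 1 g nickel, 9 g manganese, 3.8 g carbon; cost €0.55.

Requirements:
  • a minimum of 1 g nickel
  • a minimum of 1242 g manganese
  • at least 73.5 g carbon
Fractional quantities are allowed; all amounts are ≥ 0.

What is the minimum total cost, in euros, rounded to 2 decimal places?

€5.09

This is a linear program. Let x1 = kg of silicomanganese, x2 = kg of cast iron scrap, x3 = kg of steel scrap, x4 = kg of scrap grade B.
Minimise 2.54x1 + 0.57x2 + 0.49x3 + 0.55x4 subject to:
  1x2 + 1x3 + 1x4 ≥ 1   (nickel)
  722x1 + 6x2 + 7x3 + 9x4 ≥ 1242   (manganese)
  17.1x1 + 33.8x2 + 2.7x3 + 3.8x4 ≥ 73.5   (carbon)
  x1, x2, x3, x4 ≥ 0.
The minimum-cost mix takes nothing from steel scrap, scrap grade B — only silicomanganese, cast iron scrap. Binding constraints: manganese and carbon.
Optimal quantities: silicomanganese = 1.709 kg, cast iron scrap = 1.31 kg.
Objective = 2.54·1.709 + 0.57·1.31 = 5.0876.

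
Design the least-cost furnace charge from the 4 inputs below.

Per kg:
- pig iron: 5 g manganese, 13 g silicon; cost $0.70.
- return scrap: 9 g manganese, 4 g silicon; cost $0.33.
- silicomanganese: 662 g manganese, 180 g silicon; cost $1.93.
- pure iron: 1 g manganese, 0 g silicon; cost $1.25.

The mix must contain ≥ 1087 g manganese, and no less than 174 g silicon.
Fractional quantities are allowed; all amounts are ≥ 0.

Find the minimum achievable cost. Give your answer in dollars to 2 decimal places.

$3.17

Treat it as an LP. Let x1 = kg of pig iron, x2 = kg of return scrap, x3 = kg of silicomanganese, x4 = kg of pure iron.
Minimize 0.7x1 + 0.33x2 + 1.93x3 + 1.25x4 with:
  5x1 + 9x2 + 662x3 + 1x4 ≥ 1087   (manganese)
  13x1 + 4x2 + 180x3 ≥ 174   (silicon)
  x1, x2, x3, x4 ≥ 0.
The minimum-cost mix takes nothing from pig iron, return scrap, pure iron — only silicomanganese. Binding constraint: manganese.
Solving gives x3 = 1.642.
Objective = 1.93·1.642 = 3.1691.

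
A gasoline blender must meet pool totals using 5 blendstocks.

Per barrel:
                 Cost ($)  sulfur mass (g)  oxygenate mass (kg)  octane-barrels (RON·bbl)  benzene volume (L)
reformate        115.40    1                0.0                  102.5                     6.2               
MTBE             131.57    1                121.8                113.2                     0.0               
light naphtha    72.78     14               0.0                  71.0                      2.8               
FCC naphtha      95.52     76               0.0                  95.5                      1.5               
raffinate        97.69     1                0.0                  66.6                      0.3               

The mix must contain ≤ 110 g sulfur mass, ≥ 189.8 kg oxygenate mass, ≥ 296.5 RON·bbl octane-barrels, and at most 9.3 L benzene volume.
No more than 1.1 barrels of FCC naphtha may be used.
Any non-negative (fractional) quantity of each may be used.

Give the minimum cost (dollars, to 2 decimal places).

This is a linear program. Let x1 = barrels of reformate, x2 = barrels of MTBE, x3 = barrels of light naphtha, x4 = barrels of FCC naphtha, x5 = barrels of raffinate.
Minimize 115.4x1 + 131.57x2 + 72.78x3 + 95.52x4 + 97.69x5 subject to:
  1x1 + 1x2 + 14x3 + 76x4 + 1x5 ≤ 110   (sulfur mass)
  121.8x2 ≥ 189.8   (oxygenate mass)
  102.5x1 + 113.2x2 + 71x3 + 95.5x4 + 66.6x5 ≥ 296.5   (octane-barrels)
  6.2x1 + 2.8x3 + 1.5x4 + 0.3x5 ≤ 9.3   (benzene volume)
  x4 ≤ 1.1
  x1, x2, x3, x4, x5 ≥ 0.
At the optimum only MTBE, light naphtha, FCC naphtha are positive (reformate, raffinate = 0). There the oxygenate mass, octane-barrels, the FCC naphtha cap constraints are tight.
So MTBE = 1.5583 barrels, light naphtha = 0.21199 barrels, FCC naphtha = 1.1 barrels.
Cost = 131.57·1.5583 + 72.78·0.21199 + 95.52·1.1 = 325.5262.

$325.53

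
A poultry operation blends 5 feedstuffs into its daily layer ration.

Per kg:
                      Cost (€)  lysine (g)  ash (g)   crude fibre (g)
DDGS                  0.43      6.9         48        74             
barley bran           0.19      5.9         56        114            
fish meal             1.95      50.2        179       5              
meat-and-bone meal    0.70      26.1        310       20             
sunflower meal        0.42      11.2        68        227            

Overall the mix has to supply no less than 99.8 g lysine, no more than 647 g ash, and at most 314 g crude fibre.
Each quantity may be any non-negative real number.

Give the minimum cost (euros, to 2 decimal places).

€3.46

Treat it as an LP. Let x1 = kg of DDGS, x2 = kg of barley bran, x3 = kg of fish meal, x4 = kg of meat-and-bone meal, x5 = kg of sunflower meal.
Minimise 0.43x1 + 0.19x2 + 1.95x3 + 0.7x4 + 0.42x5 subject to:
  6.9x1 + 5.9x2 + 50.2x3 + 26.1x4 + 11.2x5 ≥ 99.8   (lysine)
  48x1 + 56x2 + 179x3 + 310x4 + 68x5 ≤ 647   (ash)
  74x1 + 114x2 + 5x3 + 20x4 + 227x5 ≤ 314   (crude fibre)
  x1, x2, x3, x4, x5 ≥ 0.
The minimum-cost mix takes nothing from DDGS, barley bran, sunflower meal — only fish meal, meat-and-bone meal. There the lysine and ash constraints are tight.
Optimal quantities: fish meal = 1.2903 kg, meat-and-bone meal = 1.3421 kg.
Cost = 1.95·1.2903 + 0.7·1.3421 = 3.4556.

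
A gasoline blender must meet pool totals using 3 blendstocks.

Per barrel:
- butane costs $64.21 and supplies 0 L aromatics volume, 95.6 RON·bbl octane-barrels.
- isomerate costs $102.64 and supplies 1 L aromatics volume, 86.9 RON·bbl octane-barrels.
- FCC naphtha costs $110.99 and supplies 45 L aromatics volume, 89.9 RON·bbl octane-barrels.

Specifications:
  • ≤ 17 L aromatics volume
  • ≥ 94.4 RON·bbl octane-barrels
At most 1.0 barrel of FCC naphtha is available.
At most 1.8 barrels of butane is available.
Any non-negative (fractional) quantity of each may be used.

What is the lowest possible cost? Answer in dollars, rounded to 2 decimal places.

Set it up as a linear program. Let x1 = barrels of butane, x2 = barrels of isomerate, x3 = barrels of FCC naphtha.
Minimize 64.21x1 + 102.64x2 + 110.99x3 subject to:
  1x2 + 45x3 ≤ 17   (aromatics volume)
  95.6x1 + 86.9x2 + 89.9x3 ≥ 94.4   (octane-barrels)
  x3 ≤ 1
  x1 ≤ 1.8
  x1, x2, x3 ≥ 0.
The optimal basis is {butane}; isomerate, FCC naphtha drop out. Binding constraint: octane-barrels.
So butane = 0.9874 barrels.
Total cost: 64.21·0.9874 = 63.4010.

$63.40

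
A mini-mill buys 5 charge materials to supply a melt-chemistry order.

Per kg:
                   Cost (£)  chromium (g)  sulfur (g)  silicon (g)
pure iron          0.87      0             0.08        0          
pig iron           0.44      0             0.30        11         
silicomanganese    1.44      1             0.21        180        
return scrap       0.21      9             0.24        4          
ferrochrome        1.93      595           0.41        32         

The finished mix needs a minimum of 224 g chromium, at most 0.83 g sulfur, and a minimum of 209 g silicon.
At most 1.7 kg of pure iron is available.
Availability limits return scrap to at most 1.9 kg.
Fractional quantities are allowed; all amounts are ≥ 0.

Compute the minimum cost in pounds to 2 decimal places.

Let x1 = kg of pure iron, x2 = kg of pig iron, x3 = kg of silicomanganese, x4 = kg of return scrap, x5 = kg of ferrochrome.
min 0.87x1 + 0.44x2 + 1.44x3 + 0.21x4 + 1.93x5 with:
  1x3 + 9x4 + 595x5 ≥ 224   (chromium)
  0.08x1 + 0.3x2 + 0.21x3 + 0.24x4 + 0.41x5 ≤ 0.83   (sulfur)
  11x2 + 180x3 + 4x4 + 32x5 ≥ 209   (silicon)
  x1 ≤ 1.7
  x4 ≤ 1.9
  x1, x2, x3, x4, x5 ≥ 0.
At the optimum only silicomanganese, ferrochrome are positive (pure iron, pig iron, return scrap = 0). Binding constraints: chromium and silicon.
So silicomanganese = 1.095 kg, ferrochrome = 0.3746 kg.
Cost = 1.44·1.095 + 1.93·0.3746 = 2.2998.

£2.30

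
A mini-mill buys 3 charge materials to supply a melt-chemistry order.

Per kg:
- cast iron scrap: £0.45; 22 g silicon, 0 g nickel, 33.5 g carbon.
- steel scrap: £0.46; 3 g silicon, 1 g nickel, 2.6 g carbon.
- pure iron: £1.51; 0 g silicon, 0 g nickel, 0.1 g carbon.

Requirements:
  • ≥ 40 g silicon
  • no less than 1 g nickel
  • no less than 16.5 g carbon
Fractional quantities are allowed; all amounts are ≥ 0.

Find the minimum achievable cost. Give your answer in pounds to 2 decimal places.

£1.22

Let x1 = kg of cast iron scrap, x2 = kg of steel scrap, x3 = kg of pure iron.
min 0.45x1 + 0.46x2 + 1.51x3 subject to:
  22x1 + 3x2 ≥ 40   (silicon)
  1x2 ≥ 1   (nickel)
  33.5x1 + 2.6x2 + 0.1x3 ≥ 16.5   (carbon)
  x1, x2, x3 ≥ 0.
The minimum-cost mix takes nothing from pure iron — only cast iron scrap, steel scrap. The silicon and nickel requirements are met with equality.
Optimal quantities: cast iron scrap = 1.682 kg, steel scrap = 1 kg.
Objective = 0.45·1.682 + 0.46·1 = 1.2169.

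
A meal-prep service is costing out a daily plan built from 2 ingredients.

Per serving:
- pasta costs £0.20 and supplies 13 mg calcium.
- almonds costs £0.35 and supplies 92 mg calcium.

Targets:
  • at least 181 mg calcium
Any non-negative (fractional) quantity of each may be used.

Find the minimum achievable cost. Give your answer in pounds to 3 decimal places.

£0.689

Treat it as an LP. Let x1 = servings of pasta, x2 = servings of almonds.
min 0.2x1 + 0.35x2 s.t.:
  13x1 + 92x2 ≥ 181   (calcium)
  x1, x2 ≥ 0.
At the optimum only almonds is positive (pasta = 0). There the calcium constraint is tight.
That vertex is x2 = 1.9674.
Objective = 0.35·1.9674 = 0.68859.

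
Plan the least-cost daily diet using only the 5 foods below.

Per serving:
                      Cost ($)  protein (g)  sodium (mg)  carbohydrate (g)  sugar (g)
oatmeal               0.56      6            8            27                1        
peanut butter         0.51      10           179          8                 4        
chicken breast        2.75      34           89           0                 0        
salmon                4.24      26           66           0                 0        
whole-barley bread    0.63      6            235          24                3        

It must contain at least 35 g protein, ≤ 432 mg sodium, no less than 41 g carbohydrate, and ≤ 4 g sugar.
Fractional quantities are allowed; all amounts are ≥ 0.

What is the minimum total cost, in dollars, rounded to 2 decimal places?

Treat it as an LP. Let x1 = servings of oatmeal, x2 = servings of peanut butter, x3 = servings of chicken breast, x4 = servings of salmon, x5 = servings of whole-barley bread.
Minimise 0.56x1 + 0.51x2 + 2.75x3 + 4.24x4 + 0.63x5 with:
  6x1 + 10x2 + 34x3 + 26x4 + 6x5 ≥ 35   (protein)
  8x1 + 179x2 + 89x3 + 66x4 + 235x5 ≤ 432   (sodium)
  27x1 + 8x2 + 24x5 ≥ 41   (carbohydrate)
  1x1 + 4x2 + 3x5 ≤ 4   (sugar)
  x1, x2, x3, x4, x5 ≥ 0.
The optimal basis is {oatmeal, peanut butter, chicken breast}; salmon, whole-barley bread drop out. Binding constraints: protein, carbohydrate, sugar.
Solving gives x1 = 1.32, x2 = 0.67, x3 = 0.5994.
Objective = 0.56·1.32 + 0.51·0.67 + 2.75·0.5994 = 2.7293.

$2.73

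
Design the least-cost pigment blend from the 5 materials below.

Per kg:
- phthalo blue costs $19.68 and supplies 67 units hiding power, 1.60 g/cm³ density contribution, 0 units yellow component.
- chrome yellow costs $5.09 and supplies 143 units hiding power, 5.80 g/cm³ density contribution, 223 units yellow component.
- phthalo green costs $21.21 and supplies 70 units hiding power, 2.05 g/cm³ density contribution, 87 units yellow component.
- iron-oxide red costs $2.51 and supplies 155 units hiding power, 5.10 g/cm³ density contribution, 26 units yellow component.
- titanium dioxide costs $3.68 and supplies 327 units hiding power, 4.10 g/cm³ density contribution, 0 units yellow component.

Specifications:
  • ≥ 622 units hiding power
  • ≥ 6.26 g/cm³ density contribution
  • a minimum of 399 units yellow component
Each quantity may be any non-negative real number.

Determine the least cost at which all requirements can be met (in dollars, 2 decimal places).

This is a linear program. Let x1 = kg of phthalo blue, x2 = kg of chrome yellow, x3 = kg of phthalo green, x4 = kg of iron-oxide red, x5 = kg of titanium dioxide.
Minimise 19.68x1 + 5.09x2 + 21.21x3 + 2.51x4 + 3.68x5 subject to:
  67x1 + 143x2 + 70x3 + 155x4 + 327x5 ≥ 622   (hiding power)
  1.6x1 + 5.8x2 + 2.05x3 + 5.1x4 + 4.1x5 ≥ 6.26   (density contribution)
  223x2 + 87x3 + 26x4 ≥ 399   (yellow component)
  x1, x2, x3, x4, x5 ≥ 0.
The cheapest feasible vertex uses only chrome yellow, titanium dioxide; phthalo blue, phthalo green, iron-oxide red are not used. There the hiding power and yellow component constraints are tight.
Solving gives x2 = 1.789, x5 = 1.12.
Cost = 5.09·1.789 + 3.68·1.12 = 13.2276.

$13.23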